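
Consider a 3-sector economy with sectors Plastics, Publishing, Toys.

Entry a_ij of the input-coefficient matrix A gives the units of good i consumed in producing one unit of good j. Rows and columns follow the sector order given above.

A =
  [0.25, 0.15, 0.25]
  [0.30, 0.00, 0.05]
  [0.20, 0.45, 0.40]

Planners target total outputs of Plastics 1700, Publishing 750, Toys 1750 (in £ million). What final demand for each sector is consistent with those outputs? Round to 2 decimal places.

I − A =
  [   0.75    -0.15    -0.25]
  [  -0.30     1.00    -0.05]
  [  -0.20    -0.45     0.60]
d = (I − A) x:
  d_1 = (+0.75)·1700 + (-0.15)·750 + (-0.25)·1750 = 725.00
  d_2 = (-0.30)·1700 + (+1.00)·750 + (-0.05)·1750 = 152.50
  d_3 = (-0.20)·1700 + (-0.45)·750 + (+0.60)·1750 = 372.50

d_1 = 725.00, d_2 = 152.50, d_3 = 372.50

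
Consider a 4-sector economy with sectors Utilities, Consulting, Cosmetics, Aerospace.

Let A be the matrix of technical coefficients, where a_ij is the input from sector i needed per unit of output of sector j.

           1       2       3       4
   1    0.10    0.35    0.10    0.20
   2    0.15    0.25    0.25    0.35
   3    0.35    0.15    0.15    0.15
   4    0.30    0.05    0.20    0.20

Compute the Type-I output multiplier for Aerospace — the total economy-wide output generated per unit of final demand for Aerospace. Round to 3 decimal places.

m_4 = 6.080

I − A =
  [   0.90    -0.35    -0.10    -0.20]
  [  -0.15     0.75    -0.25    -0.35]
  [  -0.35    -0.15     0.85    -0.15]
  [  -0.30    -0.05    -0.20     0.80]
Compute the cofactors C_ij = (−1)^(i+j)·(3×3 minor ij) of I−A; the adjugate is their transpose:
adj(I−A) = Cᵀ =
  [ 0.43025   0.25475   0.18525   0.25375]
  [ 0.29250   0.48750   0.25650   0.33450]
  [ 0.27250   0.22300   0.39900   0.24050]
  [ 0.24775   0.18175   0.18525   0.43625]
det(I−A) = Σ_j (I−A)_1j·C_1j = (0.90)(0.43025) + (-0.35)(0.29250) + (-0.10)(0.27250) + (-0.20)(0.24775) = 0.20805
(I − A)⁻¹ = adj(I−A) / det(I−A) ≈
  [   2.0680     1.2245     0.8904     1.2197]
  [   1.4059     2.3432     1.2329     1.6078]
  [   1.3098     1.0719     1.9178     1.1560]
  [   1.1908     0.8736     0.8904     2.0969]
The output multiplier for sector j is the column-j sum of the Leontief inverse (I − A)⁻¹ = adj(I−A) / det(I−A).
Column 4 of adj(I−A): (0.25375, 0.33450, 0.24050, 0.43625); det(I−A) = 0.20805.
m_4 = (0.25375 + 0.33450 + 0.24050 + 0.43625) / 0.20805 = 1.265 / 0.20805 ≈ 6.080.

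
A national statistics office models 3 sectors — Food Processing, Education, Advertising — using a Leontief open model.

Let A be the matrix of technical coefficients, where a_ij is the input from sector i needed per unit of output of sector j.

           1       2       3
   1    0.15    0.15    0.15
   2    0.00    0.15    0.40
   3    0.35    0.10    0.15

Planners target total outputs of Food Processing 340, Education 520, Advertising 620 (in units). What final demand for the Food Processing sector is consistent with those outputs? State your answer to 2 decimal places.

I − A =
  [   0.85    -0.15    -0.15]
  [   0.00     0.85    -0.40]
  [  -0.35    -0.10     0.85]
d = (I − A) x:
  d_1 = (+0.85)·340 + (-0.15)·520 + (-0.15)·620 = 118.00
  d_2 = (+0.00)·340 + (+0.85)·520 + (-0.40)·620 = 194.00
  d_3 = (-0.35)·340 + (-0.10)·520 + (+0.85)·620 = 356.00

d_1 = 118.00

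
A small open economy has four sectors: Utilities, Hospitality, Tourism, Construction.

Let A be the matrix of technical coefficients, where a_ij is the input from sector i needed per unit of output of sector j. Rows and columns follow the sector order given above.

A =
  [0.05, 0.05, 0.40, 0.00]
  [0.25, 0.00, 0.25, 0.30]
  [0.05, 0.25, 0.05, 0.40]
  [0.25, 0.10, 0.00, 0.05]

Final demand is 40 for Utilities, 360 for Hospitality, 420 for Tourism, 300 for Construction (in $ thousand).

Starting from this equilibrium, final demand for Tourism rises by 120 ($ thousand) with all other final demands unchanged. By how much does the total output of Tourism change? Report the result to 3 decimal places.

Δx_T = 157.486

I − A =
  [   0.95    -0.05    -0.40     0.00]
  [  -0.25     1.00    -0.25    -0.30]
  [  -0.05    -0.25     0.95    -0.40]
  [  -0.25    -0.10     0.00     0.95]
Compute the cofactors C_ij = (−1)^(i+j)·(3×3 minor ij) of I−A; the adjugate is their transpose:
adj(I−A) = Cᵀ =
  [ 0.804625   0.156125   0.379875   0.209250]
  [ 0.333750   0.798375   0.350625   0.399750]
  [ 0.234125   0.271000   0.858375   0.447000]
  [ 0.246875   0.125125   0.136875   0.785625]
det(I−A) = Σ_j (I−A)_1j·C_1j = (0.95)(0.804625) + (-0.05)(0.333750) + (-0.40)(0.234125) + (0.00)(0.246875) = 0.65405625
(I − A)⁻¹ = adj(I−A) / det(I−A) ≈
  [   1.2302     0.2387     0.5808     0.3199]
  [   0.5103     1.2207     0.5361     0.6112]
  [   0.3580     0.4143     1.3124     0.6834]
  [   0.3775     0.1913     0.2093     1.2012]
Δx = (I − A)⁻¹ Δd with Δd having +120 in the Tourism component and 0 elsewhere.
So Δx_T = L_TT · (+120), where L_TT = adj(I−A)_TT / det(I−A) = 0.858375 / 0.65405625.
Δx_T = 0.858375 × (+120) / 0.65405625 = 103.005 / 0.65405625 ≈ 157.486.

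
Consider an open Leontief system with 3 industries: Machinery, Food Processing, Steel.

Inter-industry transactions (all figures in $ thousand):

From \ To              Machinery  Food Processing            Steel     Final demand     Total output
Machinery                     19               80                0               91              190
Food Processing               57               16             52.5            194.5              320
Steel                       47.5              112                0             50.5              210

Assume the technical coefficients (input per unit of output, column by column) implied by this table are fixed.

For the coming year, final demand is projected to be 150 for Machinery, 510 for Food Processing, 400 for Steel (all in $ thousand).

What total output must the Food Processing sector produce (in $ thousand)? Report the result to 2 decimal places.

x_F = 880.04

Technical coefficients a_ij = z_ij / X_j:
  a_MM = 19/190 = 0.10, a_FM = 57/190 = 0.30, a_SM = 47.5/190 = 0.25
  a_MF = 80/320 = 0.25, a_FF = 16/320 = 0.05, a_SF = 112/320 = 0.35
  a_MS = 0/210 = 0.00, a_FS = 52.5/210 = 0.25, a_SS = 0/210 = 0.00
I − A =
  [   0.90    -0.25     0.00]
  [  -0.30     0.95    -0.25]
  [  -0.25    -0.35     1.00]
Cofactors of I−A, C_ij = (−1)^(i+j)·(minor ij) (rows/columns in the sector order above):
  C_11 = (0.95)(1.00) − (-0.25)(-0.35) = 0.8625
  C_12 = −[(-0.30)(1.00) − (-0.25)(-0.25)] = 0.3625
  C_13 = (-0.30)(-0.35) − (0.95)(-0.25) = 0.3425
  C_21 = −[(-0.25)(1.00) − (0.00)(-0.35)] = 0.2500
  C_22 = (0.90)(1.00) − (0.00)(-0.25) = 0.9000
  C_23 = −[(0.90)(-0.35) − (-0.25)(-0.25)] = 0.3775
  C_31 = (-0.25)(-0.25) − (0.00)(0.95) = 0.0625
  C_32 = −[(0.90)(-0.25) − (0.00)(-0.30)] = 0.2250
  C_33 = (0.90)(0.95) − (-0.25)(-0.30) = 0.7800
det(I−A) = Σ_j (I−A)_1j·C_1j = (0.90)(0.8625) + (-0.25)(0.3625) + (0.00)(0.3425) = 0.685625
adj(I−A) = Cᵀ =
  [ 0.8625   0.2500   0.0625]
  [ 0.3625   0.9000   0.2250]
  [ 0.3425   0.3775   0.7800]
(I − A)⁻¹ = adj(I−A) / det(I−A) ≈
  [   1.2580     0.3646     0.0912]
  [   0.5287     1.3127     0.3282]
  [   0.4995     0.5506     1.1376]
x = (I − A)⁻¹ d = adj(I−A)·d / det(I−A), with det(I−A) = 0.685625:
  x_M = (0.8625·150 + 0.2500·510 + 0.0625·400) / 0.685625 = 281.875 / 0.685625 ≈ 411.12
  x_F = (0.3625·150 + 0.9000·510 + 0.2250·400) / 0.685625 = 603.375 / 0.685625 ≈ 880.04
  x_S = (0.3425·150 + 0.3775·510 + 0.7800·400) / 0.685625 = 555.90 / 0.685625 ≈ 810.79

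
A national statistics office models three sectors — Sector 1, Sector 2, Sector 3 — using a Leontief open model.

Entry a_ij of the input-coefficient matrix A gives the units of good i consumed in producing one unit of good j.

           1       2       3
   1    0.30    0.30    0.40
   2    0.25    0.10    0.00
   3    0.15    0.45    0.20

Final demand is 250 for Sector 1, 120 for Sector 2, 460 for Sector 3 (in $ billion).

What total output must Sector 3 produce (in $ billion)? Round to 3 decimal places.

I − A =
  [   0.70    -0.30    -0.40]
  [  -0.25     0.90     0.00]
  [  -0.15    -0.45     0.80]
Cofactors of I−A, C_ij = (−1)^(i+j)·(minor ij) (rows/columns in the sector order above):
  C_11 = (0.90)(0.80) − (0.00)(-0.45) = 0.7200
  C_12 = −[(-0.25)(0.80) − (0.00)(-0.15)] = 0.2000
  C_13 = (-0.25)(-0.45) − (0.90)(-0.15) = 0.2475
  C_21 = −[(-0.30)(0.80) − (-0.40)(-0.45)] = 0.4200
  C_22 = (0.70)(0.80) − (-0.40)(-0.15) = 0.5000
  C_23 = −[(0.70)(-0.45) − (-0.30)(-0.15)] = 0.3600
  C_31 = (-0.30)(0.00) − (-0.40)(0.90) = 0.3600
  C_32 = −[(0.70)(0.00) − (-0.40)(-0.25)] = 0.1000
  C_33 = (0.70)(0.90) − (-0.30)(-0.25) = 0.5550
det(I−A) = Σ_j (I−A)_1j·C_1j = (0.70)(0.7200) + (-0.30)(0.2000) + (-0.40)(0.2475) = 0.3450
adj(I−A) = Cᵀ =
  [ 0.7200   0.4200   0.3600]
  [ 0.2000   0.5000   0.1000]
  [ 0.2475   0.3600   0.5550]
(I − A)⁻¹ = adj(I−A) / det(I−A) ≈
  [   2.0870     1.2174     1.0435]
  [   0.5797     1.4493     0.2899]
  [   0.7174     1.0435     1.6087]
x = (I − A)⁻¹ d = adj(I−A)·d / det(I−A), with det(I−A) = 0.3450:
  x_1 = (0.7200·250 + 0.4200·120 + 0.3600·460) / 0.3450 = 396.00 / 0.3450 ≈ 1147.826
  x_2 = (0.2000·250 + 0.5000·120 + 0.1000·460) / 0.3450 = 156.00 / 0.3450 ≈ 452.174
  x_3 = (0.2475·250 + 0.3600·120 + 0.5550·460) / 0.3450 = 360.375 / 0.3450 ≈ 1044.565

x_3 = 1044.565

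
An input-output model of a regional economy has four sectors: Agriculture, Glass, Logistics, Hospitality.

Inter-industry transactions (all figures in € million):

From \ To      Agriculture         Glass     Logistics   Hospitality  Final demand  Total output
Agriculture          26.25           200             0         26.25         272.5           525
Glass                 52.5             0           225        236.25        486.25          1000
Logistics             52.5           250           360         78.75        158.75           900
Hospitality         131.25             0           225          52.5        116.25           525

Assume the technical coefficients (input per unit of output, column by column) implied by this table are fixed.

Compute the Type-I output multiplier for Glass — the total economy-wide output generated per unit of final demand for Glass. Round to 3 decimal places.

m_G = 2.530

Technical coefficients a_ij = z_ij / X_j:
  a_AA = 26.25/525 = 0.05, a_GA = 52.5/525 = 0.10, a_LA = 52.5/525 = 0.10, a_HA = 131.25/525 = 0.25
  a_AG = 200/1000 = 0.20, a_GG = 0/1000 = 0.00, a_LG = 250/1000 = 0.25, a_HG = 0/1000 = 0.00
  a_AL = 0/900 = 0.00, a_GL = 225/900 = 0.25, a_LL = 360/900 = 0.40, a_HL = 225/900 = 0.25
  a_AH = 26.25/525 = 0.05, a_GH = 236.25/525 = 0.45, a_LH = 78.75/525 = 0.15, a_HH = 52.5/525 = 0.10
I − A =
  [   0.95    -0.20     0.00    -0.05]
  [  -0.10     1.00    -0.25    -0.45]
  [  -0.10    -0.25     0.60    -0.15]
  [  -0.25     0.00    -0.25     0.90]
Compute the cofactors C_ij = (−1)^(i+j)·(3×3 minor ij) of I−A; the adjugate is their transpose:
adj(I−A) = Cᵀ =
  [ 0.418125   0.103625   0.080000   0.088375]
  [ 0.160875   0.468625   0.318750   0.296375]
  [ 0.178125   0.236125   0.802000   0.261625]
  [ 0.165625   0.094375   0.245000   0.493625]
det(I−A) = Σ_j (I−A)_1j·C_1j = (0.95)(0.418125) + (-0.20)(0.160875) + (0.00)(0.178125) + (-0.05)(0.165625) = 0.3567625
(I − A)⁻¹ = adj(I−A) / det(I−A) ≈
  [   1.1720     0.2905     0.2242     0.2477]
  [   0.4509     1.3135     0.8935     0.8307]
  [   0.4993     0.6619     2.2480     0.7333]
  [   0.4642     0.2645     0.6867     1.3836]
The output multiplier for sector j is the column-j sum of the Leontief inverse (I − A)⁻¹ = adj(I−A) / det(I−A).
Column G of adj(I−A): (0.103625, 0.468625, 0.236125, 0.094375); det(I−A) = 0.3567625.
m_G = (0.103625 + 0.468625 + 0.236125 + 0.094375) / 0.3567625 = 0.90275 / 0.3567625 ≈ 2.530.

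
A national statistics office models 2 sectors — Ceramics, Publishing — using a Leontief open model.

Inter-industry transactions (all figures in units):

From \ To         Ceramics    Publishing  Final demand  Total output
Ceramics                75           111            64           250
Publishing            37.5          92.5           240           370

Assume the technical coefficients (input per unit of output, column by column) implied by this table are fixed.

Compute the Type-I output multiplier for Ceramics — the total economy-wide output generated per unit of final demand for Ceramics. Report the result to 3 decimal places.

m_1 = 1.875

Technical coefficients a_ij = z_ij / X_j:
  a_11 = 75/250 = 0.30, a_21 = 37.5/250 = 0.15
  a_12 = 111/370 = 0.30, a_22 = 92.5/370 = 0.25
I − A =
  [   0.70    -0.30]
  [  -0.15     0.75]
det(I−A) = (0.70)(0.75) − (-0.30)(-0.15) = 0.4800
adj(I−A) = [[0.75, 0.30], [0.15, 0.70]]
(I − A)⁻¹ = adj(I−A) / det(I−A) ≈
  [   1.5625     0.6250]
  [   0.3125     1.4583]
The output multiplier for sector j is the column-j sum of the Leontief inverse (I − A)⁻¹ = adj(I−A) / det(I−A).
Column 1 of adj(I−A): (0.75, 0.15); det(I−A) = 0.4800.
m_1 = (0.75 + 0.15) / 0.4800 = 0.90 / 0.4800 = 1.875.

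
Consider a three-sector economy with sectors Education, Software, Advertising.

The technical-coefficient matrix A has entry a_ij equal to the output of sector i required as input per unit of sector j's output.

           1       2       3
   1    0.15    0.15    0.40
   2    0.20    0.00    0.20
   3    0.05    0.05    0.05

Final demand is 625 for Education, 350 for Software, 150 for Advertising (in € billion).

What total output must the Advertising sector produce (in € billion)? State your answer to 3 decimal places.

I − A =
  [   0.85    -0.15    -0.40]
  [  -0.20     1.00    -0.20]
  [  -0.05    -0.05     0.95]
Cofactors of I−A, C_ij = (−1)^(i+j)·(minor ij) (rows/columns in the sector order above):
  C_11 = (1.00)(0.95) − (-0.20)(-0.05) = 0.9400
  C_12 = −[(-0.20)(0.95) − (-0.20)(-0.05)] = 0.2000
  C_13 = (-0.20)(-0.05) − (1.00)(-0.05) = 0.0600
  C_21 = −[(-0.15)(0.95) − (-0.40)(-0.05)] = 0.1625
  C_22 = (0.85)(0.95) − (-0.40)(-0.05) = 0.7875
  C_23 = −[(0.85)(-0.05) − (-0.15)(-0.05)] = 0.0500
  C_31 = (-0.15)(-0.20) − (-0.40)(1.00) = 0.4300
  C_32 = −[(0.85)(-0.20) − (-0.40)(-0.20)] = 0.2500
  C_33 = (0.85)(1.00) − (-0.15)(-0.20) = 0.8200
det(I−A) = Σ_j (I−A)_1j·C_1j = (0.85)(0.9400) + (-0.15)(0.2000) + (-0.40)(0.0600) = 0.7450
adj(I−A) = Cᵀ =
  [ 0.9400   0.1625   0.4300]
  [ 0.2000   0.7875   0.2500]
  [ 0.0600   0.0500   0.8200]
(I − A)⁻¹ = adj(I−A) / det(I−A) ≈
  [   1.2617     0.2181     0.5772]
  [   0.2685     1.0570     0.3356]
  [   0.0805     0.0671     1.1007]
x = (I − A)⁻¹ d = adj(I−A)·d / det(I−A), with det(I−A) = 0.7450:
  x_1 = (0.9400·625 + 0.1625·350 + 0.4300·150) / 0.7450 = 708.875 / 0.7450 ≈ 951.510
  x_2 = (0.2000·625 + 0.7875·350 + 0.2500·150) / 0.7450 = 438.125 / 0.7450 ≈ 588.087
  x_3 = (0.0600·625 + 0.0500·350 + 0.8200·150) / 0.7450 = 178.00 / 0.7450 ≈ 238.926

x_3 = 238.926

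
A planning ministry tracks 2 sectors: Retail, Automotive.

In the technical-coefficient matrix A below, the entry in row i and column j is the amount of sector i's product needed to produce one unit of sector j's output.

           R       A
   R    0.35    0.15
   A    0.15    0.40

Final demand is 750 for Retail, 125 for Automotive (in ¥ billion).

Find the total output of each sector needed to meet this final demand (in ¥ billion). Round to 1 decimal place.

I − A =
  [   0.65    -0.15]
  [  -0.15     0.60]
det(I−A) = (0.65)(0.60) − (-0.15)(-0.15) = 0.3675
adj(I−A) = [[0.60, 0.15], [0.15, 0.65]]
(I − A)⁻¹ = adj(I−A) / det(I−A) ≈
  [   1.6327     0.4082]
  [   0.4082     1.7687]
x = (I − A)⁻¹ d = adj(I−A)·d / det(I−A), with det(I−A) = 0.3675:
  x_R = (0.60·750 + 0.15·125) / 0.3675 = 468.75 / 0.3675 ≈ 1275.5
  x_A = (0.15·750 + 0.65·125) / 0.3675 = 193.75 / 0.3675 ≈ 527.2

x_R = 1275.5, x_A = 527.2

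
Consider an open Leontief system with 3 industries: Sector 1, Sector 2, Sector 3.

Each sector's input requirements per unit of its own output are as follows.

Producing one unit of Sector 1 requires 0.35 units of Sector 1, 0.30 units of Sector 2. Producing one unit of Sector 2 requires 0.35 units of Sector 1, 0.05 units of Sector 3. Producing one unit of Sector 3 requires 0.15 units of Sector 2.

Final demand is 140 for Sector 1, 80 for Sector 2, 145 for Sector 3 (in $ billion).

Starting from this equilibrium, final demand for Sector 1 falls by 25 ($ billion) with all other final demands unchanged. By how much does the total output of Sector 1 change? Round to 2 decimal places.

I − A =
  [   0.65    -0.35     0.00]
  [  -0.30     1.00    -0.15]
  [   0.00    -0.05     1.00]
Cofactors of I−A, C_ij = (−1)^(i+j)·(minor ij) (rows/columns in the sector order above):
  C_11 = (1.00)(1.00) − (-0.15)(-0.05) = 0.9925
  C_12 = −[(-0.30)(1.00) − (-0.15)(0.00)] = 0.3000
  C_13 = (-0.30)(-0.05) − (1.00)(0.00) = 0.0150
  C_21 = −[(-0.35)(1.00) − (0.00)(-0.05)] = 0.3500
  C_22 = (0.65)(1.00) − (0.00)(0.00) = 0.6500
  C_23 = −[(0.65)(-0.05) − (-0.35)(0.00)] = 0.0325
  C_31 = (-0.35)(-0.15) − (0.00)(1.00) = 0.0525
  C_32 = −[(0.65)(-0.15) − (0.00)(-0.30)] = 0.0975
  C_33 = (0.65)(1.00) − (-0.35)(-0.30) = 0.5450
det(I−A) = Σ_j (I−A)_1j·C_1j = (0.65)(0.9925) + (-0.35)(0.3000) + (0.00)(0.0150) = 0.540125
adj(I−A) = Cᵀ =
  [ 0.9925   0.3500   0.0525]
  [ 0.3000   0.6500   0.0975]
  [ 0.0150   0.0325   0.5450]
(I − A)⁻¹ = adj(I−A) / det(I−A) ≈
  [   1.8375     0.6480     0.0972]
  [   0.5554     1.2034     0.1805]
  [   0.0278     0.0602     1.0090]
Δx = (I − A)⁻¹ Δd with Δd having -25 in the Sector 1 component and 0 elsewhere.
So Δx_1 = L_11 · (-25), where L_11 = adj(I−A)_11 / det(I−A) = 0.9925 / 0.540125.
Δx_1 = 0.9925 × (-25) / 0.540125 = -24.8125 / 0.540125 ≈ -45.94.

Δx_1 = -45.94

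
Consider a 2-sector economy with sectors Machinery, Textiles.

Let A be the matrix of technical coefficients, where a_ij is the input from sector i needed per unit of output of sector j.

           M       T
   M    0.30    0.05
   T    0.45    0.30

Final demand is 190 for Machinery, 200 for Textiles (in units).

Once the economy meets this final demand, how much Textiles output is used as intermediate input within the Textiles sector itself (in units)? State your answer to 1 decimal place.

I − A =
  [   0.70    -0.05]
  [  -0.45     0.70]
det(I−A) = (0.70)(0.70) − (-0.05)(-0.45) = 0.4675
adj(I−A) = [[0.70, 0.05], [0.45, 0.70]]
(I − A)⁻¹ = adj(I−A) / det(I−A) ≈
  [   1.4973     0.1070]
  [   0.9626     1.4973]
First solve x = (I − A)⁻¹ d = adj(I−A)·d / det(I−A); in particular x_T = (0.45·190 + 0.70·200) / 0.4675 = 225.50 / 0.4675 ≈ 482.353.
Intermediate flow from T to T: z_TT = a_TT · x_T = 0.30 × 225.50 / 0.4675 = 67.65 / 0.4675 ≈ 144.7.

z_TT = 144.7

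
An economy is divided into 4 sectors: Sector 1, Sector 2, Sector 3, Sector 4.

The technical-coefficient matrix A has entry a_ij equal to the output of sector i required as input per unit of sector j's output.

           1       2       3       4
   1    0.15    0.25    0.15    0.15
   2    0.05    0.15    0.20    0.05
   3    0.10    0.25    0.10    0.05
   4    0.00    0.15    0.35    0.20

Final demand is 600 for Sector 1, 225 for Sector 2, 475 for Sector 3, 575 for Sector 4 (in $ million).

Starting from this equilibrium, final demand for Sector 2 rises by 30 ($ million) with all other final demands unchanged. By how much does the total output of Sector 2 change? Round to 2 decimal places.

I − A =
  [   0.85    -0.25    -0.15    -0.15]
  [  -0.05     0.85    -0.20    -0.05]
  [  -0.10    -0.25     0.90    -0.05]
  [   0.00    -0.15    -0.35     0.80]
Compute the cofactors C_ij = (−1)^(i+j)·(3×3 minor ij) of I−A; the adjugate is their transpose:
adj(I−A) = Cᵀ =
  [ 0.544500   0.240125   0.194375   0.129250]
  [ 0.052875   0.579875   0.159500   0.056125]
  [ 0.077625   0.198625   0.560500   0.062000]
  [ 0.043875   0.195625   0.275125   0.576875]
det(I−A) = Σ_j (I−A)_1j·C_1j = (0.85)(0.544500) + (-0.25)(0.052875) + (-0.15)(0.077625) + (-0.15)(0.043875) = 0.43138125
(I − A)⁻¹ = adj(I−A) / det(I−A) ≈
  [   1.2622     0.5566     0.4506     0.2996]
  [   0.1226     1.3442     0.3697     0.1301]
  [   0.1799     0.4604     1.2993     0.1437]
  [   0.1017     0.4535     0.6378     1.3373]
Δx = (I − A)⁻¹ Δd with Δd having +30 in the Sector 2 component and 0 elsewhere.
So Δx_2 = L_22 · (+30), where L_22 = adj(I−A)_22 / det(I−A) = 0.579875 / 0.43138125.
Δx_2 = 0.579875 × (+30) / 0.43138125 = 17.39625 / 0.43138125 ≈ 40.33.

Δx_2 = 40.33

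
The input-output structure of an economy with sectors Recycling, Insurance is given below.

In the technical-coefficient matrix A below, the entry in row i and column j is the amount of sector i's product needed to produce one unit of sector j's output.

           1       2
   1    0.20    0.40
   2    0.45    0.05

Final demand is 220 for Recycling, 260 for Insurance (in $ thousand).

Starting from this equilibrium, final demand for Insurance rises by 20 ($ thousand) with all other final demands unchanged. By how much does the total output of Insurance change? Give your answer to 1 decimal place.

Δx_2 = 27.6

I − A =
  [   0.80    -0.40]
  [  -0.45     0.95]
det(I−A) = (0.80)(0.95) − (-0.40)(-0.45) = 0.5800
adj(I−A) = [[0.95, 0.40], [0.45, 0.80]]
(I − A)⁻¹ = adj(I−A) / det(I−A) ≈
  [   1.6379     0.6897]
  [   0.7759     1.3793]
Δx = (I − A)⁻¹ Δd with Δd having +20 in the Insurance component and 0 elsewhere.
So Δx_2 = L_22 · (+20), where L_22 = adj(I−A)_22 / det(I−A) = 0.80 / 0.5800.
Δx_2 = 0.80 × (+20) / 0.5800 = 16.00 / 0.5800 ≈ 27.6.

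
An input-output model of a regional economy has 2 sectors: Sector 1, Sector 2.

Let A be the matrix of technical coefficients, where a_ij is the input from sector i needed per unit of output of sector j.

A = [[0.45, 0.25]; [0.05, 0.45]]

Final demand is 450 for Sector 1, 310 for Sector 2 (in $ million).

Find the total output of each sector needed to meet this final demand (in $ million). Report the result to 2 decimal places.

x_1 = 1120.69, x_2 = 665.52

I − A =
  [   0.55    -0.25]
  [  -0.05     0.55]
det(I−A) = (0.55)(0.55) − (-0.25)(-0.05) = 0.2900
adj(I−A) = [[0.55, 0.25], [0.05, 0.55]]
(I − A)⁻¹ = adj(I−A) / det(I−A) ≈
  [   1.8966     0.8621]
  [   0.1724     1.8966]
x = (I − A)⁻¹ d = adj(I−A)·d / det(I−A), with det(I−A) = 0.2900:
  x_1 = (0.55·450 + 0.25·310) / 0.2900 = 325.00 / 0.2900 ≈ 1120.69
  x_2 = (0.05·450 + 0.55·310) / 0.2900 = 193.00 / 0.2900 ≈ 665.52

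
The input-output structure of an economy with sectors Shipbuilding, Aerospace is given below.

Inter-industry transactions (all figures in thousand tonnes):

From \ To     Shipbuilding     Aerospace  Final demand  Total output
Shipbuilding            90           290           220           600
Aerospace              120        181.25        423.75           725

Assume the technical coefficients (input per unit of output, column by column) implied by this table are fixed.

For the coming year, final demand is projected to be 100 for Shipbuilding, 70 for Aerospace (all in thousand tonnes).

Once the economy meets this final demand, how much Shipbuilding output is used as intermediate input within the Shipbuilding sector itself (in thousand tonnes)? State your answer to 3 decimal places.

Technical coefficients a_ij = z_ij / X_j:
  a_11 = 90/600 = 0.15, a_21 = 120/600 = 0.20
  a_12 = 290/725 = 0.40, a_22 = 181.25/725 = 0.25
I − A =
  [   0.85    -0.40]
  [  -0.20     0.75]
det(I−A) = (0.85)(0.75) − (-0.40)(-0.20) = 0.5575
adj(I−A) = [[0.75, 0.40], [0.20, 0.85]]
(I − A)⁻¹ = adj(I−A) / det(I−A) ≈
  [   1.3453     0.7175]
  [   0.3587     1.5247]
First solve x = (I − A)⁻¹ d = adj(I−A)·d / det(I−A); in particular x_1 = (0.75·100 + 0.40·70) / 0.5575 = 103.00 / 0.5575 ≈ 184.75336.
Intermediate flow from 1 to 1: z_11 = a_11 · x_1 = 0.15 × 103.00 / 0.5575 = 15.45 / 0.5575 ≈ 27.713.

z_11 = 27.713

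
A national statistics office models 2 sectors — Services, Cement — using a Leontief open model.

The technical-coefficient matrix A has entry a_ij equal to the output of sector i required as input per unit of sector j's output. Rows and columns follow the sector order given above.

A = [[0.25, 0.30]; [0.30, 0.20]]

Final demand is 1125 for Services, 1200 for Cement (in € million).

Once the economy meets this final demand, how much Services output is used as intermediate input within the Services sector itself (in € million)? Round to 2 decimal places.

I − A =
  [   0.75    -0.30]
  [  -0.30     0.80]
det(I−A) = (0.75)(0.80) − (-0.30)(-0.30) = 0.5100
adj(I−A) = [[0.80, 0.30], [0.30, 0.75]]
(I − A)⁻¹ = adj(I−A) / det(I−A) ≈
  [   1.5686     0.5882]
  [   0.5882     1.4706]
First solve x = (I − A)⁻¹ d = adj(I−A)·d / det(I−A); in particular x_1 = (0.80·1125 + 0.30·1200) / 0.5100 = 1260.00 / 0.5100 ≈ 2470.5882.
Intermediate flow from 1 to 1: z_11 = a_11 · x_1 = 0.25 × 1260.00 / 0.5100 = 315.00 / 0.5100 ≈ 617.65.

z_11 = 617.65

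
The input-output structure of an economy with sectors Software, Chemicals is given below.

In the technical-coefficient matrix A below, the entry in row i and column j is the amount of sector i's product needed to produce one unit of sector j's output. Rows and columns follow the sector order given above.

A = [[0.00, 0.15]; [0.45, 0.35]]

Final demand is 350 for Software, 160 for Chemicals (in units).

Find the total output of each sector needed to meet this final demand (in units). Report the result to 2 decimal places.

x_1 = 431.76, x_2 = 545.06

I − A =
  [   1.00    -0.15]
  [  -0.45     0.65]
det(I−A) = (1.00)(0.65) − (-0.15)(-0.45) = 0.5825
adj(I−A) = [[0.65, 0.15], [0.45, 1.00]]
(I − A)⁻¹ = adj(I−A) / det(I−A) ≈
  [   1.1159     0.2575]
  [   0.7725     1.7167]
x = (I − A)⁻¹ d = adj(I−A)·d / det(I−A), with det(I−A) = 0.5825:
  x_1 = (0.65·350 + 0.15·160) / 0.5825 = 251.50 / 0.5825 ≈ 431.76
  x_2 = (0.45·350 + 1.00·160) / 0.5825 = 317.50 / 0.5825 ≈ 545.06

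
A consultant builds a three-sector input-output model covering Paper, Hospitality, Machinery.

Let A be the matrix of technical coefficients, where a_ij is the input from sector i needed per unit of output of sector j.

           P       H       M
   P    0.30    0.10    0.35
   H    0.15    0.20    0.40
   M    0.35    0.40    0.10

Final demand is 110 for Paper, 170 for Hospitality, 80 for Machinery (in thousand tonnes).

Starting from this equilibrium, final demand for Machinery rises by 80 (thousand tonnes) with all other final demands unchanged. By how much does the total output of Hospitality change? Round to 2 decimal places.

I − A =
  [   0.70    -0.10    -0.35]
  [  -0.15     0.80    -0.40]
  [  -0.35    -0.40     0.90]
Cofactors of I−A, C_ij = (−1)^(i+j)·(minor ij) (rows/columns in the sector order above):
  C_11 = (0.80)(0.90) − (-0.40)(-0.40) = 0.5600
  C_12 = −[(-0.15)(0.90) − (-0.40)(-0.35)] = 0.2750
  C_13 = (-0.15)(-0.40) − (0.80)(-0.35) = 0.3400
  C_21 = −[(-0.10)(0.90) − (-0.35)(-0.40)] = 0.2300
  C_22 = (0.70)(0.90) − (-0.35)(-0.35) = 0.5075
  C_23 = −[(0.70)(-0.40) − (-0.10)(-0.35)] = 0.3150
  C_31 = (-0.10)(-0.40) − (-0.35)(0.80) = 0.3200
  C_32 = −[(0.70)(-0.40) − (-0.35)(-0.15)] = 0.3325
  C_33 = (0.70)(0.80) − (-0.10)(-0.15) = 0.5450
det(I−A) = Σ_j (I−A)_1j·C_1j = (0.70)(0.5600) + (-0.10)(0.2750) + (-0.35)(0.3400) = 0.2455
adj(I−A) = Cᵀ =
  [ 0.5600   0.2300   0.3200]
  [ 0.2750   0.5075   0.3325]
  [ 0.3400   0.3150   0.5450]
(I − A)⁻¹ = adj(I−A) / det(I−A) ≈
  [   2.2811     0.9369     1.3035]
  [   1.1202     2.0672     1.3544]
  [   1.3849     1.2831     2.2200]
Δx = (I − A)⁻¹ Δd with Δd having +80 in the Machinery component and 0 elsewhere.
So Δx_H = L_HM · (+80), where L_HM = adj(I−A)_HM / det(I−A) = 0.3325 / 0.2455.
Δx_H = 0.3325 × (+80) / 0.2455 = 26.60 / 0.2455 ≈ 108.35.

Δx_H = 108.35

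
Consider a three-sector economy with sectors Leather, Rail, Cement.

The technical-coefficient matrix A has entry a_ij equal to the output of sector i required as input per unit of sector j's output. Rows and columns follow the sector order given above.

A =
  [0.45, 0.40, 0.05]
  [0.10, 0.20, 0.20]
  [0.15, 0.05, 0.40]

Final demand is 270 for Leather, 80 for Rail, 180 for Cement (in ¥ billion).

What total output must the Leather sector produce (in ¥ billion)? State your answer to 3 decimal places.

I − A =
  [   0.55    -0.40    -0.05]
  [  -0.10     0.80    -0.20]
  [  -0.15    -0.05     0.60]
Cofactors of I−A, C_ij = (−1)^(i+j)·(minor ij) (rows/columns in the sector order above):
  C_11 = (0.80)(0.60) − (-0.20)(-0.05) = 0.4700
  C_12 = −[(-0.10)(0.60) − (-0.20)(-0.15)] = 0.0900
  C_13 = (-0.10)(-0.05) − (0.80)(-0.15) = 0.1250
  C_21 = −[(-0.40)(0.60) − (-0.05)(-0.05)] = 0.2425
  C_22 = (0.55)(0.60) − (-0.05)(-0.15) = 0.3225
  C_23 = −[(0.55)(-0.05) − (-0.40)(-0.15)] = 0.0875
  C_31 = (-0.40)(-0.20) − (-0.05)(0.80) = 0.1200
  C_32 = −[(0.55)(-0.20) − (-0.05)(-0.10)] = 0.1150
  C_33 = (0.55)(0.80) − (-0.40)(-0.10) = 0.4000
det(I−A) = Σ_j (I−A)_1j·C_1j = (0.55)(0.4700) + (-0.40)(0.0900) + (-0.05)(0.1250) = 0.21625
adj(I−A) = Cᵀ =
  [ 0.4700   0.2425   0.1200]
  [ 0.0900   0.3225   0.1150]
  [ 0.1250   0.0875   0.4000]
(I − A)⁻¹ = adj(I−A) / det(I−A) ≈
  [   2.1734     1.1214     0.5549]
  [   0.4162     1.4913     0.5318]
  [   0.5780     0.4046     1.8497]
x = (I − A)⁻¹ d = adj(I−A)·d / det(I−A), with det(I−A) = 0.21625:
  x_L = (0.4700·270 + 0.2425·80 + 0.1200·180) / 0.21625 = 167.90 / 0.21625 ≈ 776.416
  x_R = (0.0900·270 + 0.3225·80 + 0.1150·180) / 0.21625 = 70.80 / 0.21625 ≈ 327.399
  x_C = (0.1250·270 + 0.0875·80 + 0.4000·180) / 0.21625 = 112.75 / 0.21625 ≈ 521.387

x_L = 776.416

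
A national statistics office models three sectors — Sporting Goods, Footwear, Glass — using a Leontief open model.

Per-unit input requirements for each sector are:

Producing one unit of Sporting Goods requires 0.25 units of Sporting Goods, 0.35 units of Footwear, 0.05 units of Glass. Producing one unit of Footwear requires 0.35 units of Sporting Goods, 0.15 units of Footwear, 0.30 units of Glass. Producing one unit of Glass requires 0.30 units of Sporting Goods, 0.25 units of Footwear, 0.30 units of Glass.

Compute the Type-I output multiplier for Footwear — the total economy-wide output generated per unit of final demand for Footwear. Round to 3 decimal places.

I − A =
  [   0.75    -0.35    -0.30]
  [  -0.35     0.85    -0.25]
  [  -0.05    -0.30     0.70]
Cofactors of I−A, C_ij = (−1)^(i+j)·(minor ij) (rows/columns in the sector order above):
  C_11 = (0.85)(0.70) − (-0.25)(-0.30) = 0.5200
  C_12 = −[(-0.35)(0.70) − (-0.25)(-0.05)] = 0.2575
  C_13 = (-0.35)(-0.30) − (0.85)(-0.05) = 0.1475
  C_21 = −[(-0.35)(0.70) − (-0.30)(-0.30)] = 0.3350
  C_22 = (0.75)(0.70) − (-0.30)(-0.05) = 0.5100
  C_23 = −[(0.75)(-0.30) − (-0.35)(-0.05)] = 0.2425
  C_31 = (-0.35)(-0.25) − (-0.30)(0.85) = 0.3425
  C_32 = −[(0.75)(-0.25) − (-0.30)(-0.35)] = 0.2925
  C_33 = (0.75)(0.85) − (-0.35)(-0.35) = 0.5150
det(I−A) = Σ_j (I−A)_1j·C_1j = (0.75)(0.5200) + (-0.35)(0.2575) + (-0.30)(0.1475) = 0.255625
adj(I−A) = Cᵀ =
  [ 0.5200   0.3350   0.3425]
  [ 0.2575   0.5100   0.2925]
  [ 0.1475   0.2425   0.5150]
(I − A)⁻¹ = adj(I−A) / det(I−A) ≈
  [   2.0342     1.3105     1.3399]
  [   1.0073     1.9951     1.1443]
  [   0.5770     0.9487     2.0147]
The output multiplier for sector j is the column-j sum of the Leontief inverse (I − A)⁻¹ = adj(I−A) / det(I−A).
Column 2 of adj(I−A): (0.3350, 0.5100, 0.2425); det(I−A) = 0.255625.
m_2 = (0.3350 + 0.5100 + 0.2425) / 0.255625 = 1.0875 / 0.255625 ≈ 4.254.

m_2 = 4.254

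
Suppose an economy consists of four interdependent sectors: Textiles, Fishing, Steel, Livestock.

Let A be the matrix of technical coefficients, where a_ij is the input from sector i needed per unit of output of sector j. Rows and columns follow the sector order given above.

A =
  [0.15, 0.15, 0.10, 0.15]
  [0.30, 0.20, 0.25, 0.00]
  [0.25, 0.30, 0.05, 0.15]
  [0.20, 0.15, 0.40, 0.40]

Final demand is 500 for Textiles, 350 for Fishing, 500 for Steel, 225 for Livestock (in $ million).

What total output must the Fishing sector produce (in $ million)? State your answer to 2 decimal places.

I − A =
  [   0.85    -0.15    -0.10    -0.15]
  [  -0.30     0.80    -0.25     0.00]
  [  -0.25    -0.30     0.95    -0.15]
  [  -0.20    -0.15    -0.40     0.60]
Compute the cofactors C_ij = (−1)^(i+j)·(3×3 minor ij) of I−A; the adjugate is their transpose:
adj(I−A) = Cᵀ =
  [ 0.357375   0.136125   0.124125   0.120375]
  [ 0.198000   0.372000   0.156000   0.088500]
  [ 0.204750   0.195750   0.350250   0.138750]
  [ 0.305125   0.268875   0.313875   0.501125]
det(I−A) = Σ_j (I−A)_1j·C_1j = (0.85)(0.357375) + (-0.15)(0.198000) + (-0.10)(0.204750) + (-0.15)(0.305125) = 0.207825
(I − A)⁻¹ = adj(I−A) / det(I−A) ≈
  [   1.7196     0.6550     0.5973     0.5792]
  [   0.9527     1.7900     0.7506     0.4258]
  [   0.9852     0.9419     1.6853     0.6676]
  [   1.4682     1.2938     1.5103     2.4113]
x = (I − A)⁻¹ d = adj(I−A)·d / det(I−A), with det(I−A) = 0.207825:
  x_T = (0.357375·500 + 0.136125·350 + 0.124125·500 + 0.120375·225) / 0.207825 = 315.478125 / 0.207825 ≈ 1518.00
  x_F = (0.198000·500 + 0.372000·350 + 0.156000·500 + 0.088500·225) / 0.207825 = 327.1125 / 0.207825 ≈ 1573.98
  x_S = (0.204750·500 + 0.195750·350 + 0.350250·500 + 0.138750·225) / 0.207825 = 377.23125 / 0.207825 ≈ 1815.14
  x_L = (0.305125·500 + 0.268875·350 + 0.313875·500 + 0.501125·225) / 0.207825 = 516.359375 / 0.207825 ≈ 2484.59

x_F = 1573.98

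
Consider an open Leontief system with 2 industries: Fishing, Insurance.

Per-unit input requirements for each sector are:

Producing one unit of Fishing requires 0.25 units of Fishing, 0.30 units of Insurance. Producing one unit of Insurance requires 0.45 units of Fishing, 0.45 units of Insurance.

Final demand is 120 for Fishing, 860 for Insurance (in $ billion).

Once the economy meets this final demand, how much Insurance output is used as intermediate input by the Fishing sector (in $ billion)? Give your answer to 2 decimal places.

I − A =
  [   0.75    -0.45]
  [  -0.30     0.55]
det(I−A) = (0.75)(0.55) − (-0.45)(-0.30) = 0.2775
adj(I−A) = [[0.55, 0.45], [0.30, 0.75]]
(I − A)⁻¹ = adj(I−A) / det(I−A) ≈
  [   1.9820     1.6216]
  [   1.0811     2.7027]
First solve x = (I − A)⁻¹ d = adj(I−A)·d / det(I−A); in particular x_1 = (0.55·120 + 0.45·860) / 0.2775 = 453.00 / 0.2775 ≈ 1632.4324.
Intermediate flow from 2 to 1: z_21 = a_21 · x_1 = 0.30 × 453.00 / 0.2775 = 135.90 / 0.2775 ≈ 489.73.

z_21 = 489.73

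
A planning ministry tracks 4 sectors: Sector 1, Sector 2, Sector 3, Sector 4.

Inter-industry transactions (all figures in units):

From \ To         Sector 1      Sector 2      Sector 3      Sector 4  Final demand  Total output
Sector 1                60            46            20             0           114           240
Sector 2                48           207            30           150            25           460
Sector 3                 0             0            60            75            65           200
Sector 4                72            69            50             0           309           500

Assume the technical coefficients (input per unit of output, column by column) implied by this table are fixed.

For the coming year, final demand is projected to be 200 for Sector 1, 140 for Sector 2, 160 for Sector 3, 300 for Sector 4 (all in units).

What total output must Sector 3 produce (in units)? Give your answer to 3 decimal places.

x_3 = 368.188

Technical coefficients a_ij = z_ij / X_j:
  a_11 = 60/240 = 0.25, a_21 = 48/240 = 0.20, a_31 = 0/240 = 0.00, a_41 = 72/240 = 0.30
  a_12 = 46/460 = 0.10, a_22 = 207/460 = 0.45, a_32 = 0/460 = 0.00, a_42 = 69/460 = 0.15
  a_13 = 20/200 = 0.10, a_23 = 30/200 = 0.15, a_33 = 60/200 = 0.30, a_43 = 50/200 = 0.25
  a_14 = 0/500 = 0.00, a_24 = 150/500 = 0.30, a_34 = 75/500 = 0.15, a_44 = 0/500 = 0.00
I − A =
  [   0.75    -0.10    -0.10     0.00]
  [  -0.20     0.55    -0.15    -0.30]
  [   0.00     0.00     0.70    -0.15]
  [  -0.30    -0.15    -0.25     1.00]
Compute the cofactors C_ij = (−1)^(i+j)·(3×3 minor ij) of I−A; the adjugate is their transpose:
adj(I−A) = Cᵀ =
  [ 0.329500   0.068500   0.073000   0.031500]
  [ 0.202250   0.492375   0.197750   0.177375]
  [ 0.029250   0.021375   0.349750   0.058875]
  [ 0.136500   0.099750   0.139000   0.274750]
det(I−A) = Σ_j (I−A)_1j·C_1j = (0.75)(0.329500) + (-0.10)(0.202250) + (-0.10)(0.029250) + (0.00)(0.136500) = 0.223975
(I − A)⁻¹ = adj(I−A) / det(I−A) ≈
  [   1.4711     0.3058     0.3259     0.1406]
  [   0.9030     2.1983     0.8829     0.7919]
  [   0.1306     0.0954     1.5616     0.2629]
  [   0.6094     0.4454     0.6206     1.2267]
x = (I − A)⁻¹ d = adj(I−A)·d / det(I−A), with det(I−A) = 0.223975:
  x_1 = (0.329500·200 + 0.068500·140 + 0.073000·160 + 0.031500·300) / 0.223975 = 96.62 / 0.223975 ≈ 431.387
  x_2 = (0.202250·200 + 0.492375·140 + 0.197750·160 + 0.177375·300) / 0.223975 = 194.235 / 0.223975 ≈ 867.217
  x_3 = (0.029250·200 + 0.021375·140 + 0.349750·160 + 0.058875·300) / 0.223975 = 82.465 / 0.223975 ≈ 368.188
  x_4 = (0.136500·200 + 0.099750·140 + 0.139000·160 + 0.274750·300) / 0.223975 = 145.93 / 0.223975 ≈ 651.546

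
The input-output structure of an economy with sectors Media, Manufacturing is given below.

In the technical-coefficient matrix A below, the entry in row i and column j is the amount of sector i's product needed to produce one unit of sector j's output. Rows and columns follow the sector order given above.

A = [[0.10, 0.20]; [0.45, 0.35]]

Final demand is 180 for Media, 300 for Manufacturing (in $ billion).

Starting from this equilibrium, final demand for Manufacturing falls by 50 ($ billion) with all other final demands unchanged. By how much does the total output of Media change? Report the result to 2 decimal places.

Δx_1 = -20.20

I − A =
  [   0.90    -0.20]
  [  -0.45     0.65]
det(I−A) = (0.90)(0.65) − (-0.20)(-0.45) = 0.4950
adj(I−A) = [[0.65, 0.20], [0.45, 0.90]]
(I − A)⁻¹ = adj(I−A) / det(I−A) ≈
  [   1.3131     0.4040]
  [   0.9091     1.8182]
Δx = (I − A)⁻¹ Δd with Δd having -50 in the Manufacturing component and 0 elsewhere.
So Δx_1 = L_12 · (-50), where L_12 = adj(I−A)_12 / det(I−A) = 0.20 / 0.4950.
Δx_1 = 0.20 × (-50) / 0.4950 = -10.00 / 0.4950 ≈ -20.20.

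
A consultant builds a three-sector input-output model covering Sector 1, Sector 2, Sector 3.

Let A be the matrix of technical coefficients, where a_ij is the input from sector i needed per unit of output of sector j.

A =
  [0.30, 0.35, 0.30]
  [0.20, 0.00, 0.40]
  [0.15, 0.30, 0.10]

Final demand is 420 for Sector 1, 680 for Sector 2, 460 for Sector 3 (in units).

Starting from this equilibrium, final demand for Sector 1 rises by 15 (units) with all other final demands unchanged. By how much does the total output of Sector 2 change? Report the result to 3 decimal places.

Δx_2 = 9.023

I − A =
  [   0.70    -0.35    -0.30]
  [  -0.20     1.00    -0.40]
  [  -0.15    -0.30     0.90]
Cofactors of I−A, C_ij = (−1)^(i+j)·(minor ij) (rows/columns in the sector order above):
  C_11 = (1.00)(0.90) − (-0.40)(-0.30) = 0.7800
  C_12 = −[(-0.20)(0.90) − (-0.40)(-0.15)] = 0.2400
  C_13 = (-0.20)(-0.30) − (1.00)(-0.15) = 0.2100
  C_21 = −[(-0.35)(0.90) − (-0.30)(-0.30)] = 0.4050
  C_22 = (0.70)(0.90) − (-0.30)(-0.15) = 0.5850
  C_23 = −[(0.70)(-0.30) − (-0.35)(-0.15)] = 0.2625
  C_31 = (-0.35)(-0.40) − (-0.30)(1.00) = 0.4400
  C_32 = −[(0.70)(-0.40) − (-0.30)(-0.20)] = 0.3400
  C_33 = (0.70)(1.00) − (-0.35)(-0.20) = 0.6300
det(I−A) = Σ_j (I−A)_1j·C_1j = (0.70)(0.7800) + (-0.35)(0.2400) + (-0.30)(0.2100) = 0.3990
adj(I−A) = Cᵀ =
  [ 0.7800   0.4050   0.4400]
  [ 0.2400   0.5850   0.3400]
  [ 0.2100   0.2625   0.6300]
(I − A)⁻¹ = adj(I−A) / det(I−A) ≈
  [   1.9549     1.0150     1.1028]
  [   0.6015     1.4662     0.8521]
  [   0.5263     0.6579     1.5789]
Δx = (I − A)⁻¹ Δd with Δd having +15 in the Sector 1 component and 0 elsewhere.
So Δx_2 = L_21 · (+15), where L_21 = adj(I−A)_21 / det(I−A) = 0.2400 / 0.3990.
Δx_2 = 0.2400 × (+15) / 0.3990 = 3.60 / 0.3990 ≈ 9.023.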